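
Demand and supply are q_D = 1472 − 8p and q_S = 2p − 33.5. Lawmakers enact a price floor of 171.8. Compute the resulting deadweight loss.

9031.25

In inverse form: demand p = 184 − 0.125q, supply p = 16.75 + 0.5q.
Competitive equilibrium: 184 − 0.125q = 16.75 + 0.5q → q* = 267.6, p* = 150.55.
At the floor p = 171.8, quantity demanded = (184 − 171.8)/0.125 = 97.6.
Sellers' marginal cost at q' = 97.6: 16.75 + 0.5·97.6 = 65.55.
Δq = 267.6 − 97.6 = 170; wedge = 171.8 − 65.55 = 106.25.
The triangle = ½ × 170 × 106.25 = 9031.25.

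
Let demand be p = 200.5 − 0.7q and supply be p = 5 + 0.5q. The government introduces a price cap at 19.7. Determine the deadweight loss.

Competitive equilibrium: 200.5 − 0.7q = 5 + 0.5q → q* = 162.9167, p* = 86.4583.
At the ceiling p = 19.7, quantity supplied = (19.7 − 5)/0.5 = 29.4.
Willingness to pay at q' = 29.4: 200.5 − 0.7·29.4 = 179.92.
Δq = 162.9167 − 29.4 = 133.5167; wedge = 179.92 − 19.7 = 160.22.
Deadweight loss = ½ × 133.5167 × 160.22 = 10696.02.

10696.02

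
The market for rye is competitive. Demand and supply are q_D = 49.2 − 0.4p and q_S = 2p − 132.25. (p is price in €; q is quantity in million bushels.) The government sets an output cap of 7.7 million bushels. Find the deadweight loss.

In inverse form: demand p = 123 − 2.5q, supply p = 66.125 + 0.5q.
Competitive equilibrium: 123 − 2.5q = 66.125 + 0.5q → q* = 18.95833, p* = 75.60417.
At q = 7.7: demand price = 123 − 2.5·7.7 = 103.75; supply price = 66.125 + 0.5·7.7 = 69.975.
Δq = 18.95833 − 7.7 = 11.25833; wedge = 103.75 − 69.975 = 33.775.
Welfare loss = ½ × 11.25833 × 33.775 = €190.13 million.

€190.13 million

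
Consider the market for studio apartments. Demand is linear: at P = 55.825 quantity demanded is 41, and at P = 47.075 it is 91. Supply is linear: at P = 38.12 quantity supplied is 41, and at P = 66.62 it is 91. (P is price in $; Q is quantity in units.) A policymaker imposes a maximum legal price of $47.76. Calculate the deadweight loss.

Demand slope = (47.075 − 55.825)/(91 − 41) = −0.175, so P = 63 − 0.175Q.
Supply slope = (66.62 − 38.12)/(91 − 41) = 0.57, so P = 14.75 + 0.57Q.
Competitive equilibrium: 63 − 0.175Q = 14.75 + 0.57Q → Q* = 64.7651, P* = 51.6661.
At the ceiling P = 47.76, quantity supplied = (47.76 − 14.75)/0.57 = 57.9123.
Willingness to pay at Q' = 57.9123: 63 − 0.175·57.9123 = 52.8653.
ΔQ = 64.7651 − 57.9123 = 6.8528; wedge = 52.8653 − 47.76 = 5.1053.
The triangle = ½ × 6.8528 × 5.1053 = $17.49.

$17.49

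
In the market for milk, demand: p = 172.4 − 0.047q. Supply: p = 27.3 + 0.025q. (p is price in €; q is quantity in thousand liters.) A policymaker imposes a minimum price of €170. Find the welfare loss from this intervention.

€138892.91 thousand

Competitive equilibrium: 172.4 − 0.047q = 27.3 + 0.025q → q* = 2015.2778, p* = 77.6819.
At the floor p = 170, quantity demanded = (172.4 − 170)/0.047 = 51.0638.
Sellers' marginal cost at q' = 51.0638: 27.3 + 0.025·51.0638 = 28.5766.
Δq = 2015.2778 − 51.0638 = 1964.214; wedge = 170 − 28.5766 = 141.4234.
DWL = ½ × 1964.214 × 141.4234 = €138892.91 thousand.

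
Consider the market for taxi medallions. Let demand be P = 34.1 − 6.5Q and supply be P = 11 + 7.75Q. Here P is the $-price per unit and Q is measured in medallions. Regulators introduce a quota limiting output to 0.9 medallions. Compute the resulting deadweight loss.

$3.70

Competitive equilibrium: 34.1 − 6.5Q = 11 + 7.75Q → Q* = 1.6211, P* = 23.5632.
At Q = 0.9: demand price = 34.1 − 6.5·0.9 = 28.25; supply price = 11 + 7.75·0.9 = 17.975.
ΔQ = 1.6211 − 0.9 = 0.7211; wedge = 28.25 − 17.975 = 10.275.
Deadweight loss = ½ × 0.7211 × 10.275 = $3.70.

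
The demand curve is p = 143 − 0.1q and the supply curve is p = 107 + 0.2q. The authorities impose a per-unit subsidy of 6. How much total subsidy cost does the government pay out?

840

Competitive equilibrium: 143 − 0.1q = 107 + 0.2q → q* = 120, p* = 131.
The subsidy lowers effective supply by 6: p = 101 + 0.2q.
New quantity: 143 − 0.1q = 101 + 0.2q → q' = 140.
Total subsidy cost = 6 × 140 = 840.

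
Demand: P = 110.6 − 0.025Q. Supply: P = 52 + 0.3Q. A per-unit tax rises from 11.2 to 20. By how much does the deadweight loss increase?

422.40

Competitive equilibrium: 110.6 − 0.025Q = 52 + 0.3Q → Q* = 180.3077, P* = 106.0923.
For a per-unit tax t: ΔQ = t/0.325, so DWL = ½·t·(t/0.325) = t²/0.65.
At t = 11.2: DWL = 192.985. At t = 20: DWL = 615.385.
Increase = 615.385 − 192.985 = 422.40.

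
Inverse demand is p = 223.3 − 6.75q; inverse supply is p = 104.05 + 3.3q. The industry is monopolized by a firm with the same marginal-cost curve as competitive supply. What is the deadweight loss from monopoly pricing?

Competitive equilibrium: 223.3 − 6.75q = 104.05 + 3.3q → q* = 11.8657, p* = 143.2067.
Marginal revenue: MR = 223.3 − 13.5q. Set MR = MC: 223.3 − 13.5q = 104.05 + 3.3q → q_m = 7.0982.
Price p_m = 223.3 − 6.75·7.0982 = 175.3872; MC(q_m) = 104.05 + 3.3·7.0982 = 127.4741.
Competitive q* = 11.8657, so Δq = 4.7675; wedge = 175.3872 − 127.4741 = 47.9131.
Deadweight loss = ½ × 4.7675 × 47.9131 = 114.21.

114.21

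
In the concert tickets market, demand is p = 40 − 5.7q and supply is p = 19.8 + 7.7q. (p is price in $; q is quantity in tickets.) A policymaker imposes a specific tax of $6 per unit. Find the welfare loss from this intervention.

$1.34

Competitive equilibrium: 40 − 5.7q = 19.8 + 7.7q → q* = 1.5075, p* = 31.4075.
With the tax, the buyer price exceeds the seller price by 6: (40 − 5.7q) − (19.8 + 7.7q) = 6 → q' = 1.0597.
Δq = 1.5075 − 1.0597 = 0.4478; the wedge equals the tax, 6.
Deadweight loss = ½ × 0.4478 × 6 = $1.34.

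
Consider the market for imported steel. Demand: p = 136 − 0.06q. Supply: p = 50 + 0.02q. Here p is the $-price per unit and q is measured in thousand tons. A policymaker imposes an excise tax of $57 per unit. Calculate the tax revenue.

$20662.50 thousand

Competitive equilibrium: 136 − 0.06q = 50 + 0.02q → q* = 1075, p* = 71.5.
With the tax, the buyer price exceeds the seller price by 57: (136 − 0.06q) − (50 + 0.02q) = 57 → q' = 362.5.
Tax revenue = 57 × 362.5 = $20662.50 thousand.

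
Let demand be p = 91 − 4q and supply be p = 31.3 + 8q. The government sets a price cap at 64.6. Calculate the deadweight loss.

3.96

Competitive equilibrium: 91 − 4q = 31.3 + 8q → q* = 4.975, p* = 71.1.
At the ceiling p = 64.6, quantity supplied = (64.6 − 31.3)/8 = 4.1625.
Willingness to pay at q' = 4.1625: 91 − 4·4.1625 = 74.35.
Δq = 4.975 − 4.1625 = 0.8125; wedge = 74.35 − 64.6 = 9.75.
Welfare loss = ½ × 0.8125 × 9.75 = 3.96.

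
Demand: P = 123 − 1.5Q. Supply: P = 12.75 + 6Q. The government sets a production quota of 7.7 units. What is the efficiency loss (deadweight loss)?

183.75

Competitive equilibrium: 123 − 1.5Q = 12.75 + 6Q → Q* = 14.7, P* = 100.95.
At Q = 7.7: demand price = 123 − 1.5·7.7 = 111.45; supply price = 12.75 + 6·7.7 = 58.95.
ΔQ = 14.7 − 7.7 = 7; wedge = 111.45 − 58.95 = 52.5.
DWL = ½ × 7 × 52.5 = 183.75.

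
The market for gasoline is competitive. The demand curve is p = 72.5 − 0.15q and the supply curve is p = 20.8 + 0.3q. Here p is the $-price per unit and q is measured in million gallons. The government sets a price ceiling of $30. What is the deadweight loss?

$1596.01 million

Competitive equilibrium: 72.5 − 0.15q = 20.8 + 0.3q → q* = 114.8889, p* = 55.2667.
At the ceiling p = 30, quantity supplied = (30 − 20.8)/0.3 = 30.6667.
Willingness to pay at q' = 30.6667: 72.5 − 0.15·30.6667 = 67.9.
Δq = 114.8889 − 30.6667 = 84.2222; wedge = 67.9 − 30 = 37.9.
The triangle = ½ × 84.2222 × 37.9 = $1596.01 million.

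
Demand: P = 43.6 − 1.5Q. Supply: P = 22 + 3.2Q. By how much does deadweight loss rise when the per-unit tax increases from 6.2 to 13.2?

Competitive equilibrium: 43.6 − 1.5Q = 22 + 3.2Q → Q* = 4.5957, P* = 36.7064.
For a per-unit tax t: ΔQ = t/4.7, so DWL = ½·t·(t/4.7) = t²/9.4.
At t = 6.2: DWL = 4.089. At t = 13.2: DWL = 18.536.
Increase = 18.536 − 4.089 = 14.45.

14.45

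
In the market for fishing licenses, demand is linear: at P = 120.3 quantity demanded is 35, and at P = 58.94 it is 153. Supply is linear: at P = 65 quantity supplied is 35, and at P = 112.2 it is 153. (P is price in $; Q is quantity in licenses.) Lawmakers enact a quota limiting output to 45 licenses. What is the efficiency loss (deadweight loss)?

Demand slope = (58.94 − 120.3)/(153 − 35) = −0.52, so P = 138.5 − 0.52Q.
Supply slope = (112.2 − 65)/(153 − 35) = 0.4, so P = 51 + 0.4Q.
Competitive equilibrium: 138.5 − 0.52Q = 51 + 0.4Q → Q* = 95.1087, P* = 89.0435.
At Q = 45: demand price = 138.5 − 0.52·45 = 115.1; supply price = 51 + 0.4·45 = 69.
ΔQ = 95.1087 − 45 = 50.1087; wedge = 115.1 − 69 = 46.1.
DWL = ½ × 50.1087 × 46.1 = $1155.01.

$1155.01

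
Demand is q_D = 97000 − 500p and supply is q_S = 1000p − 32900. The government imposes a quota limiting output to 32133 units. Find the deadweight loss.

697703.23

In inverse form: demand p = 194 − 0.002q, supply p = 32.9 + 0.001q.
Competitive equilibrium: 194 − 0.002q = 32.9 + 0.001q → q* = 53700, p* = 86.6.
At q = 32133: demand price = 194 − 0.002·32133 = 129.734; supply price = 32.9 + 0.001·32133 = 65.033.
Δq = 53700 − 32133 = 21567; wedge = 129.734 − 65.033 = 64.701.
Welfare loss = ½ × 21567 × 64.701 = 697703.23.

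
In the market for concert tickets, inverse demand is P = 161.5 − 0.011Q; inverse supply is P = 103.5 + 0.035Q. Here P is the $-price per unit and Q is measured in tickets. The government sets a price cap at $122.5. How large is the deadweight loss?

Competitive equilibrium: 161.5 − 0.011Q = 103.5 + 0.035Q → Q* = 1260.86957, P* = 147.63043.
At the ceiling P = 122.5, quantity supplied = (122.5 − 103.5)/0.035 = 542.85714.
Willingness to pay at Q' = 542.85714: 161.5 − 0.011·542.85714 = 155.52857.
ΔQ = 1260.86957 − 542.85714 = 718.01243; wedge = 155.52857 − 122.5 = 33.02857.
Deadweight loss = ½ × 718.01243 × 33.02857 = $11857.46.

$11857.46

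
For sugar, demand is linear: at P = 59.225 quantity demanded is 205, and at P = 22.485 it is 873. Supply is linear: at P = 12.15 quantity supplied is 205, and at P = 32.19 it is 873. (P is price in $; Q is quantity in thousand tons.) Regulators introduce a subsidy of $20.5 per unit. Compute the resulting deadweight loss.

$2472.06 thousand

Demand slope = (22.485 − 59.225)/(873 − 205) = −0.055, so P = 70.5 − 0.055Q.
Supply slope = (32.19 − 12.15)/(873 − 205) = 0.03, so P = 6 + 0.03Q.
Competitive equilibrium: 70.5 − 0.055Q = 6 + 0.03Q → Q* = 758.8235, P* = 28.7647.
The subsidy lowers effective supply by 20.5: P = 0.03Q − 14.5.
New quantity: 70.5 − 0.055Q = 0.03Q − 14.5 → Q' = 1000.
Overproduction ΔQ = 1000 − 758.8235 = 241.1765; wedge = subsidy = 20.5.
Welfare loss = ½ × 241.1765 × 20.5 = $2472.06 thousand.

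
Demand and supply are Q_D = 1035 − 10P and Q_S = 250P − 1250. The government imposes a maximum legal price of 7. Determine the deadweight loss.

10395.43

In inverse form: demand P = 103.5 − 0.1Q, supply P = 5 + 0.004Q.
Competitive equilibrium: 103.5 − 0.1Q = 5 + 0.004Q → Q* = 947.1154, P* = 8.7885.
At the ceiling P = 7, quantity supplied = (7 − 5)/0.004 = 500.
Willingness to pay at Q' = 500: 103.5 − 0.1·500 = 53.5.
ΔQ = 947.1154 − 500 = 447.1154; wedge = 53.5 − 7 = 46.5.
The triangle = ½ × 447.1154 × 46.5 = 10395.43.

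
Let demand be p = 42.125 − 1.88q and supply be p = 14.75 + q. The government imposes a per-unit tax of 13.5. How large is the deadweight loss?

31.64

Competitive equilibrium: 42.125 − 1.88q = 14.75 + q → q* = 9.5052, p* = 24.2552.
With the tax, the buyer price exceeds the seller price by 13.5: (42.125 − 1.88q) − (14.75 + q) = 13.5 → q' = 4.8177.
Δq = 9.5052 − 4.8177 = 4.6875; the wedge equals the tax, 13.5.
Deadweight loss = ½ × 4.6875 × 13.5 = 31.64.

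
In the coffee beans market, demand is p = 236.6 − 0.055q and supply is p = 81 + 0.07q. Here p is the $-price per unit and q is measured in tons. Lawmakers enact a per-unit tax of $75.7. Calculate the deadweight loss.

Competitive equilibrium: 236.6 − 0.055q = 81 + 0.07q → q* = 1244.8, p* = 168.136.
With the tax, the buyer price exceeds the seller price by 75.7: (236.6 − 0.055q) − (81 + 0.07q) = 75.7 → q' = 639.2.
Δq = 1244.8 − 639.2 = 605.6; the wedge equals the tax, 75.7.
Deadweight loss = ½ × 605.6 × 75.7 = $22921.96.

$22921.96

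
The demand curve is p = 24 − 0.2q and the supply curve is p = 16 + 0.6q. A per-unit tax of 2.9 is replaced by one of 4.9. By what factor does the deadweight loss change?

Competitive equilibrium: 24 − 0.2q = 16 + 0.6q → q* = 10, p* = 22.
For a per-unit tax t: Δq = t/0.8, so DWL = ½·t·(t/0.8) = t²/1.6.
At t = 2.9: DWL = 5.256. At t = 4.9: DWL = 15.006.
Ratio = (4.9/2.9)² = 2.855.

2.855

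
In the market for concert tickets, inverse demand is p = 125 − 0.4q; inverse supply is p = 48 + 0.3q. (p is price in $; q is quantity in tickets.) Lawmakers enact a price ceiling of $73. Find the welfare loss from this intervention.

Competitive equilibrium: 125 − 0.4q = 48 + 0.3q → q* = 110, p* = 81.
At the ceiling p = 73, quantity supplied = (73 − 48)/0.3 = 83.3333.
Willingness to pay at q' = 83.3333: 125 − 0.4·83.3333 = 91.6667.
Δq = 110 − 83.3333 = 26.6667; wedge = 91.6667 − 73 = 18.6667.
Deadweight loss = ½ × 26.6667 × 18.6667 = $248.89.

$248.89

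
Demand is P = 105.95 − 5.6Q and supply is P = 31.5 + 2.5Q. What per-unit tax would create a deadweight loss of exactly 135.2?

Competitive equilibrium: 105.95 − 5.6Q = 31.5 + 2.5Q → Q* = 9.1914, P* = 54.4784.
A tax t gives ΔQ = t/8.1 and wedge t, so DWL = t²/16.2.
t²/16.2 = 135.2 → t² = 2190.24 → t = 46.8.

46.8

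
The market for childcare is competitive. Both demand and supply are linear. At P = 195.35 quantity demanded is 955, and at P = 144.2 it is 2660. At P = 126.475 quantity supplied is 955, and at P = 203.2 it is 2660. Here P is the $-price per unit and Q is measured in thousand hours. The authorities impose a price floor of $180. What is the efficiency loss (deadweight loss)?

$6201.67 thousand

Demand slope = (144.2 − 195.35)/(2660 − 955) = −0.03, so P = 224 − 0.03Q.
Supply slope = (203.2 − 126.475)/(2660 − 955) = 0.045, so P = 83.5 + 0.045Q.
Competitive equilibrium: 224 − 0.03Q = 83.5 + 0.045Q → Q* = 1873.3333, P* = 167.8.
At the floor P = 180, quantity demanded = (224 − 180)/0.03 = 1466.6667.
Sellers' marginal cost at Q' = 1466.6667: 83.5 + 0.045·1466.6667 = 149.5.
ΔQ = 1873.3333 − 1466.6667 = 406.6666; wedge = 180 − 149.5 = 30.5.
Welfare loss = ½ × 406.6666 × 30.5 = $6201.67 thousand.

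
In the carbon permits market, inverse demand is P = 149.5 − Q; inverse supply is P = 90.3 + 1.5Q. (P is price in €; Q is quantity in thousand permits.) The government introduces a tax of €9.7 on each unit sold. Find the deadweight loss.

€18.818 thousand

Competitive equilibrium: 149.5 − Q = 90.3 + 1.5Q → Q* = 23.68, P* = 125.82.
With the tax, the buyer price exceeds the seller price by 9.7: (149.5 − Q) − (90.3 + 1.5Q) = 9.7 → Q' = 19.8.
ΔQ = 23.68 − 19.8 = 3.88; the wedge equals the tax, 9.7.
Deadweight loss = ½ × 3.88 × 9.7 = €18.818 thousand.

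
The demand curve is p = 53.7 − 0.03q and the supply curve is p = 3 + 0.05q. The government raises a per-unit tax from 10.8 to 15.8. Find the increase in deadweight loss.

831.25

Competitive equilibrium: 53.7 − 0.03q = 3 + 0.05q → q* = 633.75, p* = 34.6875.
For a per-unit tax t: Δq = t/0.08, so DWL = ½·t·(t/0.08) = t²/0.16.
At t = 10.8: DWL = 729. At t = 15.8: DWL = 1560.25.
Increase = 1560.25 − 729 = 831.25.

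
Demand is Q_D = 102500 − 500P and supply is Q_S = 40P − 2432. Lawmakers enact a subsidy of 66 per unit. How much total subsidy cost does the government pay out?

513822.22

In inverse form: demand P = 205 − 0.002Q, supply P = 60.8 + 0.025Q.
Competitive equilibrium: 205 − 0.002Q = 60.8 + 0.025Q → Q* = 5340.7407, P* = 194.3185.
The subsidy lowers effective supply by 66: P = 0.025Q − 5.2.
New quantity: 205 − 0.002Q = 0.025Q − 5.2 → Q' = 7785.1852.
Total subsidy cost = 66 × 7785.1852 = 513822.22.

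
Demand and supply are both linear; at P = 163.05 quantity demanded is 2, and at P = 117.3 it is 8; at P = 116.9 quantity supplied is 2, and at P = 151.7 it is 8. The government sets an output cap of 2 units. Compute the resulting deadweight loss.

79.32

Demand slope = (117.3 − 163.05)/(8 − 2) = −7.625, so P = 178.3 − 7.625Q.
Supply slope = (151.7 − 116.9)/(8 − 2) = 5.8, so P = 105.3 + 5.8Q.
Competitive equilibrium: 178.3 − 7.625Q = 105.3 + 5.8Q → Q* = 5.4376, P* = 136.8382.
At Q = 2: demand price = 178.3 − 7.625·2 = 163.05; supply price = 105.3 + 5.8·2 = 116.9.
ΔQ = 5.4376 − 2 = 3.4376; wedge = 163.05 − 116.9 = 46.15.
Deadweight loss = ½ × 3.4376 × 46.15 = 79.32.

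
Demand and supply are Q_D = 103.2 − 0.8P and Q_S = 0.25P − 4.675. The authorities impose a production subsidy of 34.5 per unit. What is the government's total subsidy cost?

In inverse form: demand P = 129 − 1.25Q, supply P = 18.7 + 4Q.
Competitive equilibrium: 129 − 1.25Q = 18.7 + 4Q → Q* = 21.0095, P* = 102.7381.
The subsidy lowers effective supply by 34.5: P = 4Q − 15.8.
New quantity: 129 − 1.25Q = 4Q − 15.8 → Q' = 27.581.
Total subsidy cost = 34.5 × 27.581 = 951.54.

951.54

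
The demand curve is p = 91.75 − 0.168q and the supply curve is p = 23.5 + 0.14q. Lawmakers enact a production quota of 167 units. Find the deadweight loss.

458.95

Competitive equilibrium: 91.75 − 0.168q = 23.5 + 0.14q → q* = 221.5909, p* = 54.5227.
At q = 167: demand price = 91.75 − 0.168·167 = 63.694; supply price = 23.5 + 0.14·167 = 46.88.
Δq = 221.5909 − 167 = 54.5909; wedge = 63.694 − 46.88 = 16.814.
The triangle = ½ × 54.5909 × 16.814 = 458.95.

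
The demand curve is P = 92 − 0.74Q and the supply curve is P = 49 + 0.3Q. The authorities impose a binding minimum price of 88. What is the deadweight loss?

Competitive equilibrium: 92 − 0.74Q = 49 + 0.3Q → Q* = 41.3462, P* = 61.4038.
At the floor P = 88, quantity demanded = (92 − 88)/0.74 = 5.4054.
Sellers' marginal cost at Q' = 5.4054: 49 + 0.3·5.4054 = 50.6216.
ΔQ = 41.3462 − 5.4054 = 35.9408; wedge = 88 − 50.6216 = 37.3784.
Welfare loss = ½ × 35.9408 × 37.3784 = 671.70.

671.70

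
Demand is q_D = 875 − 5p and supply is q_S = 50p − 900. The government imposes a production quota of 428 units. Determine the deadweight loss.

8974.69

In inverse form: demand p = 175 − 0.2q, supply p = 18 + 0.02q.
Competitive equilibrium: 175 − 0.2q = 18 + 0.02q → q* = 713.63636, p* = 32.27273.
At q = 428: demand price = 175 − 0.2·428 = 89.4; supply price = 18 + 0.02·428 = 26.56.
Δq = 713.63636 − 428 = 285.63636; wedge = 89.4 − 26.56 = 62.84.
DWL = ½ × 285.63636 × 62.84 = 8974.69.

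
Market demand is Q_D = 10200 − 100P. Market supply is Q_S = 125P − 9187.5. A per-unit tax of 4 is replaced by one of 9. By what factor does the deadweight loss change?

In inverse form: demand P = 102 − 0.01Q, supply P = 73.5 + 0.008Q.
Competitive equilibrium: 102 − 0.01Q = 73.5 + 0.008Q → Q* = 1583.3333, P* = 86.1667.
For a per-unit tax t: ΔQ = t/0.018, so DWL = ½·t·(t/0.018) = t²/0.036.
At t = 4: DWL = 444.444. At t = 9: DWL = 2250.
Ratio = (9/4)² = 5.0625.

5.0625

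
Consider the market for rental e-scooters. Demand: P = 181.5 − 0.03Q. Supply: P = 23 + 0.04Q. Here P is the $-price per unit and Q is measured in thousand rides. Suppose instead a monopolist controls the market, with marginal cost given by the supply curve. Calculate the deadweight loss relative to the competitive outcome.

$16150.02 thousand

Competitive equilibrium: 181.5 − 0.03Q = 23 + 0.04Q → Q* = 2264.2857, P* = 113.5714.
Marginal revenue: MR = 181.5 − 0.06Q. Set MR = MC: 181.5 − 0.06Q = 23 + 0.04Q → Q_m = 1585.
Price P_m = 181.5 − 0.03·1585 = 133.95; MC(Q_m) = 23 + 0.04·1585 = 86.4.
Competitive Q* = 2264.2857, so ΔQ = 679.2857; wedge = 133.95 − 86.4 = 47.55.
DWL = ½ × 679.2857 × 47.55 = $16150.02 thousand.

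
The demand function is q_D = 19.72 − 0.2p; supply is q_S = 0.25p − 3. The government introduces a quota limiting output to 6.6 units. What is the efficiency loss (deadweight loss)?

In inverse form: demand p = 98.6 − 5q, supply p = 12 + 4q.
Competitive equilibrium: 98.6 − 5q = 12 + 4q → q* = 9.6222, p* = 50.4889.
At q = 6.6: demand price = 98.6 − 5·6.6 = 65.6; supply price = 12 + 4·6.6 = 38.4.
Δq = 9.6222 − 6.6 = 3.0222; wedge = 65.6 − 38.4 = 27.2.
The triangle = ½ × 3.0222 × 27.2 = 41.10.

41.10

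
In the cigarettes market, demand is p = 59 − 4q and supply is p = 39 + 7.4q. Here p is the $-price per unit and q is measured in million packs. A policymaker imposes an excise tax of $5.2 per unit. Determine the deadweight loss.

$1.19 million

Competitive equilibrium: 59 − 4q = 39 + 7.4q → q* = 1.7544, p* = 51.9825.
With the tax, the buyer price exceeds the seller price by 5.2: (59 − 4q) − (39 + 7.4q) = 5.2 → q' = 1.2982.
Δq = 1.7544 − 1.2982 = 0.4562; the wedge equals the tax, 5.2.
DWL = ½ × 0.4562 × 5.2 = $1.19 million.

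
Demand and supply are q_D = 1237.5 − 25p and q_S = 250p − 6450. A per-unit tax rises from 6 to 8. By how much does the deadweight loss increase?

In inverse form: demand p = 49.5 − 0.04q, supply p = 25.8 + 0.004q.
Competitive equilibrium: 49.5 − 0.04q = 25.8 + 0.004q → q* = 538.6364, p* = 27.9545.
For a per-unit tax t: Δq = t/0.044, so DWL = ½·t·(t/0.044) = t²/0.088.
At t = 6: DWL = 409.091. At t = 8: DWL = 727.273.
Increase = 727.273 − 409.091 = 318.18.

318.18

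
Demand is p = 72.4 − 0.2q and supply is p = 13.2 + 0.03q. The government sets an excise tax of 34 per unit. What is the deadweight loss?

2513.04

Competitive equilibrium: 72.4 − 0.2q = 13.2 + 0.03q → q* = 257.3913, p* = 20.9217.
With the tax, the buyer price exceeds the seller price by 34: (72.4 − 0.2q) − (13.2 + 0.03q) = 34 → q' = 109.5652.
Δq = 257.3913 − 109.5652 = 147.8261; the wedge equals the tax, 34.
Deadweight loss = ½ × 147.8261 × 34 = 2513.04.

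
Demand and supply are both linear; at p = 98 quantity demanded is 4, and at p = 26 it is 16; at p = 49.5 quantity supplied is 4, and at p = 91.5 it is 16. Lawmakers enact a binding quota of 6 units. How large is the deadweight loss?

45.80

Demand slope = (26 − 98)/(16 − 4) = −6, so p = 122 − 6q.
Supply slope = (91.5 − 49.5)/(16 − 4) = 3.5, so p = 35.5 + 3.5q.
Competitive equilibrium: 122 − 6q = 35.5 + 3.5q → q* = 9.1053, p* = 67.3684.
At q = 6: demand price = 122 − 6·6 = 86; supply price = 35.5 + 3.5·6 = 56.5.
Δq = 9.1053 − 6 = 3.1053; wedge = 86 − 56.5 = 29.5.
DWL = ½ × 3.1053 × 29.5 = 45.80.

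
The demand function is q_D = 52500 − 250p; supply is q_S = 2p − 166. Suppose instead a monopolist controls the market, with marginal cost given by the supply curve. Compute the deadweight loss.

0.99

In inverse form: demand p = 210 − 0.004q, supply p = 83 + 0.5q.
Competitive equilibrium: 210 − 0.004q = 83 + 0.5q → q* = 251.9841, p* = 208.9921.
Marginal revenue: MR = 210 − 0.008q. Set MR = MC: 210 − 0.008q = 83 + 0.5q → q_m = 250.
Price p_m = 210 − 0.004·250 = 209; MC(q_m) = 83 + 0.5·250 = 208.
Competitive q* = 251.9841, so Δq = 1.9841; wedge = 209 − 208 = 1.
Deadweight loss = ½ × 1.9841 × 1 = 0.99.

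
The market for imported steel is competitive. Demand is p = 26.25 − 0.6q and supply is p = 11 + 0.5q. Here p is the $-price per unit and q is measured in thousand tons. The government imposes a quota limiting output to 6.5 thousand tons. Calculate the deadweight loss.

Competitive equilibrium: 26.25 − 0.6q = 11 + 0.5q → q* = 13.8636, p* = 17.9318.
At q = 6.5: demand price = 26.25 − 0.6·6.5 = 22.35; supply price = 11 + 0.5·6.5 = 14.25.
Δq = 13.8636 − 6.5 = 7.3636; wedge = 22.35 − 14.25 = 8.1.
The triangle = ½ × 7.3636 × 8.1 = $29.82 thousand.

$29.82 thousand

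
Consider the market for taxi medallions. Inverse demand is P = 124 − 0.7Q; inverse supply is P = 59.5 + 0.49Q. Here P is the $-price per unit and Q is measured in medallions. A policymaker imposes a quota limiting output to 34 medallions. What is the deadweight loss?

Competitive equilibrium: 124 − 0.7Q = 59.5 + 0.49Q → Q* = 54.2017, P* = 86.0588.
At Q = 34: demand price = 124 − 0.7·34 = 100.2; supply price = 59.5 + 0.49·34 = 76.16.
ΔQ = 54.2017 − 34 = 20.2017; wedge = 100.2 − 76.16 = 24.04.
The triangle = ½ × 20.2017 × 24.04 = $242.82.

$242.82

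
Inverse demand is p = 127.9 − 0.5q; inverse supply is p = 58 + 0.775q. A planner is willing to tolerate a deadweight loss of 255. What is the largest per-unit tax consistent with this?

Competitive equilibrium: 127.9 − 0.5q = 58 + 0.775q → q* = 54.8235, p* = 100.4882.
A tax t gives Δq = t/1.275 and wedge t, so DWL = t²/2.55.
t²/2.55 = 255 → t² = 650.25 → t = 25.5.

25.5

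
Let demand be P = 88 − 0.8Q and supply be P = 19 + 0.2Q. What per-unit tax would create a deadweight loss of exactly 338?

Competitive equilibrium: 88 − 0.8Q = 19 + 0.2Q → Q* = 69, P* = 32.8.
A tax t gives ΔQ = t/1 and wedge t, so DWL = t²/2.
t²/2 = 338 → t² = 676 → t = 26.

26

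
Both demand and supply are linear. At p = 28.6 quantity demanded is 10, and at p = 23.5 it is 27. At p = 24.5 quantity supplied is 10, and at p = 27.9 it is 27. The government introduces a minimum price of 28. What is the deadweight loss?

9.61

Demand slope = (23.5 − 28.6)/(27 − 10) = −0.3, so p = 31.6 − 0.3q.
Supply slope = (27.9 − 24.5)/(27 − 10) = 0.2, so p = 22.5 + 0.2q.
Competitive equilibrium: 31.6 − 0.3q = 22.5 + 0.2q → q* = 18.2, p* = 26.14.
At the floor p = 28, quantity demanded = (31.6 − 28)/0.3 = 12.
Sellers' marginal cost at q' = 12: 22.5 + 0.2·12 = 24.9.
Δq = 18.2 − 12 = 6.2; wedge = 28 − 24.9 = 3.1.
The triangle = ½ × 6.2 × 3.1 = 9.61.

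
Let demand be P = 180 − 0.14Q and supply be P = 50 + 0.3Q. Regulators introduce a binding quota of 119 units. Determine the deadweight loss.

Competitive equilibrium: 180 − 0.14Q = 50 + 0.3Q → Q* = 295.45455, P* = 138.63636.
At Q = 119: demand price = 180 − 0.14·119 = 163.34; supply price = 50 + 0.3·119 = 85.7.
ΔQ = 295.45455 − 119 = 176.45455; wedge = 163.34 − 85.7 = 77.64.
DWL = ½ × 176.45455 × 77.64 = 6849.97.

6849.97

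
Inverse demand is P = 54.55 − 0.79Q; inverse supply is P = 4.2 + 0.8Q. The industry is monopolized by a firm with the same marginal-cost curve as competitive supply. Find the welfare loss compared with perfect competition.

87.84

Competitive equilibrium: 54.55 − 0.79Q = 4.2 + 0.8Q → Q* = 31.6667, P* = 29.5333.
Marginal revenue: MR = 54.55 − 1.58Q. Set MR = MC: 54.55 − 1.58Q = 4.2 + 0.8Q → Q_m = 21.1555.
Price P_m = 54.55 − 0.79·21.1555 = 37.8372; MC(Q_m) = 4.2 + 0.8·21.1555 = 21.1244.
Competitive Q* = 31.6667, so ΔQ = 10.5112; wedge = 37.8372 − 21.1244 = 16.7128.
The triangle = ½ × 10.5112 × 16.7128 = 87.84.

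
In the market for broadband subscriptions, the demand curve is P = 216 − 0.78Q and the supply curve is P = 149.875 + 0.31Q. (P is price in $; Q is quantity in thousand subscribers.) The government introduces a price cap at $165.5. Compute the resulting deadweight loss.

Competitive equilibrium: 216 − 0.78Q = 149.875 + 0.31Q → Q* = 60.6651, P* = 168.6812.
At the ceiling P = 165.5, quantity supplied = (165.5 − 149.875)/0.31 = 50.4032.
Willingness to pay at Q' = 50.4032: 216 − 0.78·50.4032 = 176.6855.
ΔQ = 60.6651 − 50.4032 = 10.2619; wedge = 176.6855 − 165.5 = 11.1855.
Welfare loss = ½ × 10.2619 × 11.1855 = $57.39 thousand.

$57.39 thousand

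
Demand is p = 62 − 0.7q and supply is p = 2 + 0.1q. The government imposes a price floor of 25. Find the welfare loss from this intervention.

196.12

Competitive equilibrium: 62 − 0.7q = 2 + 0.1q → q* = 75, p* = 9.5.
At the floor p = 25, quantity demanded = (62 − 25)/0.7 = 52.8571.
Sellers' marginal cost at q' = 52.8571: 2 + 0.1·52.8571 = 7.2857.
Δq = 75 − 52.8571 = 22.1429; wedge = 25 − 7.2857 = 17.7143.
Welfare loss = ½ × 22.1429 × 17.7143 = 196.12.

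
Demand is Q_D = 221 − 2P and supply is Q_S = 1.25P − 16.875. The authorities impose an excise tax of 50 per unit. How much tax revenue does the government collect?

In inverse form: demand P = 110.5 − 0.5Q, supply P = 13.5 + 0.8Q.
Competitive equilibrium: 110.5 − 0.5Q = 13.5 + 0.8Q → Q* = 74.6154, P* = 73.1923.
With the tax, the buyer price exceeds the seller price by 50: (110.5 − 0.5Q) − (13.5 + 0.8Q) = 50 → Q' = 36.1538.
Tax revenue = 50 × 36.1538 = 1807.69.

1807.69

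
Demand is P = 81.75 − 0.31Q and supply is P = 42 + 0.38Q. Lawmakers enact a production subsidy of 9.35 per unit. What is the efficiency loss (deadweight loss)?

Competitive equilibrium: 81.75 − 0.31Q = 42 + 0.38Q → Q* = 57.6087, P* = 63.8913.
The subsidy lowers effective supply by 9.35: P = 32.65 + 0.38Q.
New quantity: 81.75 − 0.31Q = 32.65 + 0.38Q → Q' = 71.1594.
Overproduction ΔQ = 71.1594 − 57.6087 = 13.5507; wedge = subsidy = 9.35.
DWL = ½ × 13.5507 × 9.35 = 63.35.

63.35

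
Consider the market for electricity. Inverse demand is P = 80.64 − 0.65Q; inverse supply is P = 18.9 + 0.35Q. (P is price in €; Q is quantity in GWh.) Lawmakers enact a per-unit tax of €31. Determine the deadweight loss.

€480.50

Competitive equilibrium: 80.64 − 0.65Q = 18.9 + 0.35Q → Q* = 61.74, P* = 40.509.
With the tax, the buyer price exceeds the seller price by 31: (80.64 − 0.65Q) − (18.9 + 0.35Q) = 31 → Q' = 30.74.
ΔQ = 61.74 − 30.74 = 31; the wedge equals the tax, 31.
Deadweight loss = ½ × 31 × 31 = €480.50.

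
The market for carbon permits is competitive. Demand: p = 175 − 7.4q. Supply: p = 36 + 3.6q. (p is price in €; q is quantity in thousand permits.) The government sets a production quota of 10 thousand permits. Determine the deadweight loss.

Competitive equilibrium: 175 − 7.4q = 36 + 3.6q → q* = 12.6364, p* = 81.4909.
At q = 10: demand price = 175 − 7.4·10 = 101; supply price = 36 + 3.6·10 = 72.
Δq = 12.6364 − 10 = 2.6364; wedge = 101 − 72 = 29.
The triangle = ½ × 2.6364 × 29 = €38.23 thousand.

€38.23 thousand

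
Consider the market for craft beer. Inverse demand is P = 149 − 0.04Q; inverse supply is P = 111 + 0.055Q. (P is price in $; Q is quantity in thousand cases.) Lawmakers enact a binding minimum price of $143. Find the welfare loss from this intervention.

$2968.75 thousand

Competitive equilibrium: 149 − 0.04Q = 111 + 0.055Q → Q* = 400, P* = 133.
At the floor P = 143, quantity demanded = (149 − 143)/0.04 = 150.
Sellers' marginal cost at Q' = 150: 111 + 0.055·150 = 119.25.
ΔQ = 400 − 150 = 250; wedge = 143 − 119.25 = 23.75.
DWL = ½ × 250 × 23.75 = $2968.75 thousand.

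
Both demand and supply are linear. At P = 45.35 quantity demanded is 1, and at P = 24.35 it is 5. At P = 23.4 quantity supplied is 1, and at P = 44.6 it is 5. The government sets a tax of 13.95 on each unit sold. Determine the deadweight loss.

Demand slope = (24.35 − 45.35)/(5 − 1) = −5.25, so P = 50.6 − 5.25Q.
Supply slope = (44.6 − 23.4)/(5 − 1) = 5.3, so P = 18.1 + 5.3Q.
Competitive equilibrium: 50.6 − 5.25Q = 18.1 + 5.3Q → Q* = 3.0806, P* = 34.427.
With the tax, the buyer price exceeds the seller price by 13.95: (50.6 − 5.25Q) − (18.1 + 5.3Q) = 13.95 → Q' = 1.7583.
ΔQ = 3.0806 − 1.7583 = 1.3223; the wedge equals the tax, 13.95.
The triangle = ½ × 1.3223 × 13.95 = 9.22.

9.22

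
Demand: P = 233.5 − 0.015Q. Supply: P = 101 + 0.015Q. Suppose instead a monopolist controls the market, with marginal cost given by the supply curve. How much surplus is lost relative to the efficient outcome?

32511.57

Competitive equilibrium: 233.5 − 0.015Q = 101 + 0.015Q → Q* = 4416.66667, P* = 167.25.
Marginal revenue: MR = 233.5 − 0.03Q. Set MR = MC: 233.5 − 0.03Q = 101 + 0.015Q → Q_m = 2944.44444.
Price P_m = 233.5 − 0.015·2944.44444 = 189.33333; MC(Q_m) = 101 + 0.015·2944.44444 = 145.16667.
Competitive Q* = 4416.66667, so ΔQ = 1472.22223; wedge = 189.33333 − 145.16667 = 44.16666.
Deadweight loss = ½ × 1472.22223 × 44.16666 = 32511.57.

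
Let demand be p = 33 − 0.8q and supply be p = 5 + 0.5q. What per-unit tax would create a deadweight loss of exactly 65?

13

Competitive equilibrium: 33 − 0.8q = 5 + 0.5q → q* = 21.5385, p* = 15.7692.
A tax t gives Δq = t/1.3 and wedge t, so DWL = t²/2.6.
t²/2.6 = 65 → t² = 169 → t = 13.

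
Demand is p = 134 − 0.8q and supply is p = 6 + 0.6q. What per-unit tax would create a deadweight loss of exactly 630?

Competitive equilibrium: 134 − 0.8q = 6 + 0.6q → q* = 91.4286, p* = 60.8571.
A tax t gives Δq = t/1.4 and wedge t, so DWL = t²/2.8.
t²/2.8 = 630 → t² = 1764 → t = 42.

42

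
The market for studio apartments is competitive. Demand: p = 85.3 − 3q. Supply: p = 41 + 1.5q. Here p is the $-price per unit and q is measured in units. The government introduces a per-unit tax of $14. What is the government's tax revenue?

Competitive equilibrium: 85.3 − 3q = 41 + 1.5q → q* = 9.8444, p* = 55.7667.
With the tax, the buyer price exceeds the seller price by 14: (85.3 − 3q) − (41 + 1.5q) = 14 → q' = 6.7333.
Tax revenue = 14 × 6.7333 = $94.27.

$94.27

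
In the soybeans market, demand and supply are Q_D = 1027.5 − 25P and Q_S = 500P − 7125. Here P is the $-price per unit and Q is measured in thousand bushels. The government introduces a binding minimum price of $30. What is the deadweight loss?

$2748.67 thousand

In inverse form: demand P = 41.1 − 0.04Q, supply P = 14.25 + 0.002Q.
Competitive equilibrium: 41.1 − 0.04Q = 14.25 + 0.002Q → Q* = 639.2857, P* = 15.5286.
At the floor P = 30, quantity demanded = (41.1 − 30)/0.04 = 277.5.
Sellers' marginal cost at Q' = 277.5: 14.25 + 0.002·277.5 = 14.805.
ΔQ = 639.2857 − 277.5 = 361.7857; wedge = 30 − 14.805 = 15.195.
Welfare loss = ½ × 361.7857 × 15.195 = $2748.67 thousand.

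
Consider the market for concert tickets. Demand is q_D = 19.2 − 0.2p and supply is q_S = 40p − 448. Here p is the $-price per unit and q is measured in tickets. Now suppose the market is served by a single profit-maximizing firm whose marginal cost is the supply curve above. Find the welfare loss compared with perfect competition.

In inverse form: demand p = 96 − 5q, supply p = 11.2 + 0.025q.
Competitive equilibrium: 96 − 5q = 11.2 + 0.025q → q* = 16.8756, p* = 11.6219.
Marginal revenue: MR = 96 − 10q. Set MR = MC: 96 − 10q = 11.2 + 0.025q → q_m = 8.4589.
Price p_m = 96 − 5·8.4589 = 53.7055; MC(q_m) = 11.2 + 0.025·8.4589 = 11.4115.
Competitive q* = 16.8756, so Δq = 8.4167; wedge = 53.7055 − 11.4115 = 42.294.
Deadweight loss = ½ × 8.4167 × 42.294 = $177.99.

$177.99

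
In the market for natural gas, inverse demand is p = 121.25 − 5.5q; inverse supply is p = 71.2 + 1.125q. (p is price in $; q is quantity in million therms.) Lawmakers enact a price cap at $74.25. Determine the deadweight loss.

Competitive equilibrium: 121.25 − 5.5q = 71.2 + 1.125q → q* = 7.5547, p* = 79.6991.
At the ceiling p = 74.25, quantity supplied = (74.25 − 71.2)/1.125 = 2.7111.
Willingness to pay at q' = 2.7111: 121.25 − 5.5·2.7111 = 106.339.
Δq = 7.5547 − 2.7111 = 4.8436; wedge = 106.339 − 74.25 = 32.089.
DWL = ½ × 4.8436 × 32.089 = $77.71 million.

$77.71 million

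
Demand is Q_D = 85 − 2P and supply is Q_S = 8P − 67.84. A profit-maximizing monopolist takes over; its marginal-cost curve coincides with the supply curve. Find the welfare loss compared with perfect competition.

182.89

In inverse form: demand P = 42.5 − 0.5Q, supply P = 8.48 + 0.125Q.
Competitive equilibrium: 42.5 − 0.5Q = 8.48 + 0.125Q → Q* = 54.432, P* = 15.284.
Marginal revenue: MR = 42.5 − Q. Set MR = MC: 42.5 − Q = 8.48 + 0.125Q → Q_m = 30.24.
Price P_m = 42.5 − 0.5·30.24 = 27.38; MC(Q_m) = 8.48 + 0.125·30.24 = 12.26.
Competitive Q* = 54.432, so ΔQ = 24.192; wedge = 27.38 − 12.26 = 15.12.
The triangle = ½ × 24.192 × 15.12 = 182.89.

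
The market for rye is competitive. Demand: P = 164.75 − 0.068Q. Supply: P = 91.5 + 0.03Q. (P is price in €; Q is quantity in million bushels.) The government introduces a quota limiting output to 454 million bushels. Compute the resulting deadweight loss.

Competitive equilibrium: 164.75 − 0.068Q = 91.5 + 0.03Q → Q* = 747.449, P* = 113.9235.
At Q = 454: demand price = 164.75 − 0.068·454 = 133.878; supply price = 91.5 + 0.03·454 = 105.12.
ΔQ = 747.449 − 454 = 293.449; wedge = 133.878 − 105.12 = 28.758.
DWL = ½ × 293.449 × 28.758 = €4219.50 million.

€4219.50 million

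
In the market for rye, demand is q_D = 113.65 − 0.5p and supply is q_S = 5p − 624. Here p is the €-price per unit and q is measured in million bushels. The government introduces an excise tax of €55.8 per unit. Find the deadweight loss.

€707.65 million

In inverse form: demand p = 227.3 − 2q, supply p = 124.8 + 0.2q.
Competitive equilibrium: 227.3 − 2q = 124.8 + 0.2q → q* = 46.59091, p* = 134.11818.
With the tax, the buyer price exceeds the seller price by 55.8: (227.3 − 2q) − (124.8 + 0.2q) = 55.8 → q' = 21.22727.
Δq = 46.59091 − 21.22727 = 25.36364; the wedge equals the tax, 55.8.
Welfare loss = ½ × 25.36364 × 55.8 = €707.65 million.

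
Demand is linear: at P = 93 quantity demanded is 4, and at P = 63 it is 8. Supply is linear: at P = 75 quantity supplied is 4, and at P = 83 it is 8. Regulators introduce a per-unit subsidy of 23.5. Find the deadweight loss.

29.07

Demand slope = (63 − 93)/(8 − 4) = −7.5, so P = 123 − 7.5Q.
Supply slope = (83 − 75)/(8 − 4) = 2, so P = 67 + 2Q.
Competitive equilibrium: 123 − 7.5Q = 67 + 2Q → Q* = 5.8947, P* = 78.7895.
The subsidy lowers effective supply by 23.5: P = 43.5 + 2Q.
New quantity: 123 − 7.5Q = 43.5 + 2Q → Q' = 8.3684.
Overproduction ΔQ = 8.3684 − 5.8947 = 2.4737; wedge = subsidy = 23.5.
The triangle = ½ × 2.4737 × 23.5 = 29.07.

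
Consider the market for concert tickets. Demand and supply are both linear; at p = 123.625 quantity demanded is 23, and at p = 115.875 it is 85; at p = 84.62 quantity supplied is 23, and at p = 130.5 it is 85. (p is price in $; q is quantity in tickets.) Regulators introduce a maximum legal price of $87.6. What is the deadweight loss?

$729.36

Demand slope = (115.875 − 123.625)/(85 − 23) = −0.125, so p = 126.5 − 0.125q.
Supply slope = (130.5 − 84.62)/(85 − 23) = 0.74, so p = 67.6 + 0.74q.
Competitive equilibrium: 126.5 − 0.125q = 67.6 + 0.74q → q* = 68.0925, p* = 117.9884.
At the ceiling p = 87.6, quantity supplied = (87.6 − 67.6)/0.74 = 27.027.
Willingness to pay at q' = 27.027: 126.5 − 0.125·27.027 = 123.1216.
Δq = 68.0925 − 27.027 = 41.0655; wedge = 123.1216 − 87.6 = 35.5216.
Welfare loss = ½ × 41.0655 × 35.5216 = $729.36.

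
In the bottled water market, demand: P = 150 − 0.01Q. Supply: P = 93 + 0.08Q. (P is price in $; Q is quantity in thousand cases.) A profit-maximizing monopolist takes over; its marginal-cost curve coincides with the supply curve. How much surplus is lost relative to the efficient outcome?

Competitive equilibrium: 150 − 0.01Q = 93 + 0.08Q → Q* = 633.3333, P* = 143.6667.
Marginal revenue: MR = 150 − 0.02Q. Set MR = MC: 150 − 0.02Q = 93 + 0.08Q → Q_m = 570.
Price P_m = 150 − 0.01·570 = 144.3; MC(Q_m) = 93 + 0.08·570 = 138.6.
Competitive Q* = 633.3333, so ΔQ = 63.3333; wedge = 144.3 − 138.6 = 5.7.
Deadweight loss = ½ × 63.3333 × 5.7 = $180.50 thousand.

$180.50 thousand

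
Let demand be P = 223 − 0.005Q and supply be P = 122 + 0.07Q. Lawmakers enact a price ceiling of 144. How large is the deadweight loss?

Competitive equilibrium: 223 − 0.005Q = 122 + 0.07Q → Q* = 1346.66667, P* = 216.26667.
At the ceiling P = 144, quantity supplied = (144 − 122)/0.07 = 314.28571.
Willingness to pay at Q' = 314.28571: 223 − 0.005·314.28571 = 221.42857.
ΔQ = 1346.66667 − 314.28571 = 1032.38096; wedge = 221.42857 − 144 = 77.42857.
DWL = ½ × 1032.38096 × 77.42857 = 39967.89.

39967.89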